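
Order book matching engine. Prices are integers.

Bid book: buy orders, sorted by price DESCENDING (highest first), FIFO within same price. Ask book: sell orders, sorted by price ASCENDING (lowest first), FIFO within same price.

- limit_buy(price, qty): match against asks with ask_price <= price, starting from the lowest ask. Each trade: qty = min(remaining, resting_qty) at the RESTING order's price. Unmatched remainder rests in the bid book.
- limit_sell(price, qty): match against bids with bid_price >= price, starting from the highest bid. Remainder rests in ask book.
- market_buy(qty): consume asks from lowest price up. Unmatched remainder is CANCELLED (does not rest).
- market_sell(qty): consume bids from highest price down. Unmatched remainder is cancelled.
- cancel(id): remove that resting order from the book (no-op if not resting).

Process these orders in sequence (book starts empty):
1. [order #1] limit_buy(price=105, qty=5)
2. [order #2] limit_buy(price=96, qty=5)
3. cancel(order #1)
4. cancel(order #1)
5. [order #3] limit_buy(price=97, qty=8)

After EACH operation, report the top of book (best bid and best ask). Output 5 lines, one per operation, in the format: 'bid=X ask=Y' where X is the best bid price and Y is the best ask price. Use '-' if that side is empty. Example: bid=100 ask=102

After op 1 [order #1] limit_buy(price=105, qty=5): fills=none; bids=[#1:5@105] asks=[-]
After op 2 [order #2] limit_buy(price=96, qty=5): fills=none; bids=[#1:5@105 #2:5@96] asks=[-]
After op 3 cancel(order #1): fills=none; bids=[#2:5@96] asks=[-]
After op 4 cancel(order #1): fills=none; bids=[#2:5@96] asks=[-]
After op 5 [order #3] limit_buy(price=97, qty=8): fills=none; bids=[#3:8@97 #2:5@96] asks=[-]

Answer: bid=105 ask=-
bid=105 ask=-
bid=96 ask=-
bid=96 ask=-
bid=97 ask=-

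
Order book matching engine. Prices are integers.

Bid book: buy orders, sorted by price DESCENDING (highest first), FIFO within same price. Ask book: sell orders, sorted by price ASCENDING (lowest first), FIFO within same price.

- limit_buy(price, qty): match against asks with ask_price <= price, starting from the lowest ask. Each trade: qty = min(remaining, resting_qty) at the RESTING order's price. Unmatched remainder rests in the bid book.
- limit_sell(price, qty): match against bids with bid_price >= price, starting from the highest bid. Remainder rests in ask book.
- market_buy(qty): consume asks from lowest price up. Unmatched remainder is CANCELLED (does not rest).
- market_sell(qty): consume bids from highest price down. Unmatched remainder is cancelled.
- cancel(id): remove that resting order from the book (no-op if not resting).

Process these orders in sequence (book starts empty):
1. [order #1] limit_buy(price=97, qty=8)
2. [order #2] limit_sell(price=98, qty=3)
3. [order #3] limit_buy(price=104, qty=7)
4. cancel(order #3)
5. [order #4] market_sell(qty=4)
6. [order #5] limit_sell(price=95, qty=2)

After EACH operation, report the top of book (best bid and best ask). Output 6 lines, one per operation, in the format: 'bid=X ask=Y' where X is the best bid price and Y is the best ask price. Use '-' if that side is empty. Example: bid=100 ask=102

Answer: bid=97 ask=-
bid=97 ask=98
bid=104 ask=-
bid=97 ask=-
bid=97 ask=-
bid=97 ask=-

Derivation:
After op 1 [order #1] limit_buy(price=97, qty=8): fills=none; bids=[#1:8@97] asks=[-]
After op 2 [order #2] limit_sell(price=98, qty=3): fills=none; bids=[#1:8@97] asks=[#2:3@98]
After op 3 [order #3] limit_buy(price=104, qty=7): fills=#3x#2:3@98; bids=[#3:4@104 #1:8@97] asks=[-]
After op 4 cancel(order #3): fills=none; bids=[#1:8@97] asks=[-]
After op 5 [order #4] market_sell(qty=4): fills=#1x#4:4@97; bids=[#1:4@97] asks=[-]
After op 6 [order #5] limit_sell(price=95, qty=2): fills=#1x#5:2@97; bids=[#1:2@97] asks=[-]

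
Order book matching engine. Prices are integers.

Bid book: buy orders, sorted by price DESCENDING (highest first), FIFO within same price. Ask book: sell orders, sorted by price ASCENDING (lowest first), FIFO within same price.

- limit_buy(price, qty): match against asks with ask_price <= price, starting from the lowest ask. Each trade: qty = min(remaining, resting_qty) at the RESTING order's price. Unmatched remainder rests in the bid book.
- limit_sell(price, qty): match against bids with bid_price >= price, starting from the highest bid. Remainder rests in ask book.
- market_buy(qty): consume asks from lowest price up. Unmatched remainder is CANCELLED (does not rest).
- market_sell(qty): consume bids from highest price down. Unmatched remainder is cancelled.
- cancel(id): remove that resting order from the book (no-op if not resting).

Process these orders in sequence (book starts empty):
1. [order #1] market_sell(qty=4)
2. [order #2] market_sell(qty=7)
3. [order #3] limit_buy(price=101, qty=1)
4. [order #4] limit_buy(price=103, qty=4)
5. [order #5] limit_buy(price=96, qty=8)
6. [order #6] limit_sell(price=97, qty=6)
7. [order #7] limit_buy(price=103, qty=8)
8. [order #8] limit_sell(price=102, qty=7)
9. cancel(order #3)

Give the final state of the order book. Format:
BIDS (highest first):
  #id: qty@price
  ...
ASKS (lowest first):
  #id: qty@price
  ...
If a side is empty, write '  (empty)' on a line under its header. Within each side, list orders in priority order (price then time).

After op 1 [order #1] market_sell(qty=4): fills=none; bids=[-] asks=[-]
After op 2 [order #2] market_sell(qty=7): fills=none; bids=[-] asks=[-]
After op 3 [order #3] limit_buy(price=101, qty=1): fills=none; bids=[#3:1@101] asks=[-]
After op 4 [order #4] limit_buy(price=103, qty=4): fills=none; bids=[#4:4@103 #3:1@101] asks=[-]
After op 5 [order #5] limit_buy(price=96, qty=8): fills=none; bids=[#4:4@103 #3:1@101 #5:8@96] asks=[-]
After op 6 [order #6] limit_sell(price=97, qty=6): fills=#4x#6:4@103 #3x#6:1@101; bids=[#5:8@96] asks=[#6:1@97]
After op 7 [order #7] limit_buy(price=103, qty=8): fills=#7x#6:1@97; bids=[#7:7@103 #5:8@96] asks=[-]
After op 8 [order #8] limit_sell(price=102, qty=7): fills=#7x#8:7@103; bids=[#5:8@96] asks=[-]
After op 9 cancel(order #3): fills=none; bids=[#5:8@96] asks=[-]

Answer: BIDS (highest first):
  #5: 8@96
ASKS (lowest first):
  (empty)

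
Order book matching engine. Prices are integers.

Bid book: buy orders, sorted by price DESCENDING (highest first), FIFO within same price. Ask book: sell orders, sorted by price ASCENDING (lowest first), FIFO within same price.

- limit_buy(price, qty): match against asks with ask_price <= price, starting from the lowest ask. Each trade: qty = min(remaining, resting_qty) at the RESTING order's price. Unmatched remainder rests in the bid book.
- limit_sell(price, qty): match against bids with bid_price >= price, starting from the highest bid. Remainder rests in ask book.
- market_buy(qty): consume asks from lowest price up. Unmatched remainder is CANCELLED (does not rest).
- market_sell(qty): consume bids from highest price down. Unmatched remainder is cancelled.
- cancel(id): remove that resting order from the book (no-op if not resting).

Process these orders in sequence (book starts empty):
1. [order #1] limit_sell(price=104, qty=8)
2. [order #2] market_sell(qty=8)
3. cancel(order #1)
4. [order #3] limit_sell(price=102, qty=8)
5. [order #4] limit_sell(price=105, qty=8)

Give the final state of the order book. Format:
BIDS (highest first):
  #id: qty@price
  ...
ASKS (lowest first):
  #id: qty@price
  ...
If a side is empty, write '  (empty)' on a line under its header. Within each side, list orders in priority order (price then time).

After op 1 [order #1] limit_sell(price=104, qty=8): fills=none; bids=[-] asks=[#1:8@104]
After op 2 [order #2] market_sell(qty=8): fills=none; bids=[-] asks=[#1:8@104]
After op 3 cancel(order #1): fills=none; bids=[-] asks=[-]
After op 4 [order #3] limit_sell(price=102, qty=8): fills=none; bids=[-] asks=[#3:8@102]
After op 5 [order #4] limit_sell(price=105, qty=8): fills=none; bids=[-] asks=[#3:8@102 #4:8@105]

Answer: BIDS (highest first):
  (empty)
ASKS (lowest first):
  #3: 8@102
  #4: 8@105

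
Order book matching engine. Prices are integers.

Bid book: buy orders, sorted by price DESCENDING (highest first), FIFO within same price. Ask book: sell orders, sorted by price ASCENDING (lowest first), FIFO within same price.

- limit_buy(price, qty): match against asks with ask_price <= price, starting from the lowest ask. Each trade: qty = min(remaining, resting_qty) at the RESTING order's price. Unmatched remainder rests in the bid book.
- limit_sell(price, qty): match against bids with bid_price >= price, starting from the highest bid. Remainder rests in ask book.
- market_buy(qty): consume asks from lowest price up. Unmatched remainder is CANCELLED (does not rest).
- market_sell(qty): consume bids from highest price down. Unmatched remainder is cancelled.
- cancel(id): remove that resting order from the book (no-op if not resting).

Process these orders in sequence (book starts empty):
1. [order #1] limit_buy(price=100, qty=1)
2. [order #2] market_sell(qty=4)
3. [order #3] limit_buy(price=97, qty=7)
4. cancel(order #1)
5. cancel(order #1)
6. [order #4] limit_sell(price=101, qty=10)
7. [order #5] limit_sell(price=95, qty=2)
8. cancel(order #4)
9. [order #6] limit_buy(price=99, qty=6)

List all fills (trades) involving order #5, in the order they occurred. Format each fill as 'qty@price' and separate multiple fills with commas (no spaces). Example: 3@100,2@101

After op 1 [order #1] limit_buy(price=100, qty=1): fills=none; bids=[#1:1@100] asks=[-]
After op 2 [order #2] market_sell(qty=4): fills=#1x#2:1@100; bids=[-] asks=[-]
After op 3 [order #3] limit_buy(price=97, qty=7): fills=none; bids=[#3:7@97] asks=[-]
After op 4 cancel(order #1): fills=none; bids=[#3:7@97] asks=[-]
After op 5 cancel(order #1): fills=none; bids=[#3:7@97] asks=[-]
After op 6 [order #4] limit_sell(price=101, qty=10): fills=none; bids=[#3:7@97] asks=[#4:10@101]
After op 7 [order #5] limit_sell(price=95, qty=2): fills=#3x#5:2@97; bids=[#3:5@97] asks=[#4:10@101]
After op 8 cancel(order #4): fills=none; bids=[#3:5@97] asks=[-]
After op 9 [order #6] limit_buy(price=99, qty=6): fills=none; bids=[#6:6@99 #3:5@97] asks=[-]

Answer: 2@97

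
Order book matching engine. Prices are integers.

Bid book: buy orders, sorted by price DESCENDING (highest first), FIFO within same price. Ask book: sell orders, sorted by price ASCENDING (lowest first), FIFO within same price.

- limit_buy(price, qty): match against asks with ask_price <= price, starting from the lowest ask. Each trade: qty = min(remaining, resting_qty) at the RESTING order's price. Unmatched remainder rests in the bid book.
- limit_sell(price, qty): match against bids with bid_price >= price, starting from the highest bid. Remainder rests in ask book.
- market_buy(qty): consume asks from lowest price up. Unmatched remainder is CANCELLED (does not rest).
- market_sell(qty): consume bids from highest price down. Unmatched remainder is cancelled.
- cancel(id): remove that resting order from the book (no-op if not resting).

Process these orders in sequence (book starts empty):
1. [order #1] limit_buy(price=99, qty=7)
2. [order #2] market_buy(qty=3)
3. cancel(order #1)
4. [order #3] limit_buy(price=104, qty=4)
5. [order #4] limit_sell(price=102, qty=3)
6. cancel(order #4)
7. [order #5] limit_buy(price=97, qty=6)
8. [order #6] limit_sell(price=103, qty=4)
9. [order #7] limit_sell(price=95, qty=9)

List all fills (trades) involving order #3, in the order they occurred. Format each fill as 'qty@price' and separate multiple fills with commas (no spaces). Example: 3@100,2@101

Answer: 3@104,1@104

Derivation:
After op 1 [order #1] limit_buy(price=99, qty=7): fills=none; bids=[#1:7@99] asks=[-]
After op 2 [order #2] market_buy(qty=3): fills=none; bids=[#1:7@99] asks=[-]
After op 3 cancel(order #1): fills=none; bids=[-] asks=[-]
After op 4 [order #3] limit_buy(price=104, qty=4): fills=none; bids=[#3:4@104] asks=[-]
After op 5 [order #4] limit_sell(price=102, qty=3): fills=#3x#4:3@104; bids=[#3:1@104] asks=[-]
After op 6 cancel(order #4): fills=none; bids=[#3:1@104] asks=[-]
After op 7 [order #5] limit_buy(price=97, qty=6): fills=none; bids=[#3:1@104 #5:6@97] asks=[-]
After op 8 [order #6] limit_sell(price=103, qty=4): fills=#3x#6:1@104; bids=[#5:6@97] asks=[#6:3@103]
After op 9 [order #7] limit_sell(price=95, qty=9): fills=#5x#7:6@97; bids=[-] asks=[#7:3@95 #6:3@103]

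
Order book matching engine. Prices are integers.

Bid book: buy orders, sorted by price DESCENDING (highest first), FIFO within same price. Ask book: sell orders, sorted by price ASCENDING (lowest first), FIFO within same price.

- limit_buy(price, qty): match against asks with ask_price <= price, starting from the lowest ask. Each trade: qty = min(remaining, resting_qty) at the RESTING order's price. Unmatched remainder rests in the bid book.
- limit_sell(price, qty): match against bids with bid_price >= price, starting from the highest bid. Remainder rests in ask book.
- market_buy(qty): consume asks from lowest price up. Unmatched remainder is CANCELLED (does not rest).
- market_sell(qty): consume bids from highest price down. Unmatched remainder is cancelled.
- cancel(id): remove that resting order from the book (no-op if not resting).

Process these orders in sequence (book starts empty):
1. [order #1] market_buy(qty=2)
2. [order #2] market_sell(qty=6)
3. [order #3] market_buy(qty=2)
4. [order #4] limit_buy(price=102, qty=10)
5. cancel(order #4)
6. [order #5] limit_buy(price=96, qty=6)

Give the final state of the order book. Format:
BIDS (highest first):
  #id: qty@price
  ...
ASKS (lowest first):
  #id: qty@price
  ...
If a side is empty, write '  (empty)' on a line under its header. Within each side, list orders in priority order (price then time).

After op 1 [order #1] market_buy(qty=2): fills=none; bids=[-] asks=[-]
After op 2 [order #2] market_sell(qty=6): fills=none; bids=[-] asks=[-]
After op 3 [order #3] market_buy(qty=2): fills=none; bids=[-] asks=[-]
After op 4 [order #4] limit_buy(price=102, qty=10): fills=none; bids=[#4:10@102] asks=[-]
After op 5 cancel(order #4): fills=none; bids=[-] asks=[-]
After op 6 [order #5] limit_buy(price=96, qty=6): fills=none; bids=[#5:6@96] asks=[-]

Answer: BIDS (highest first):
  #5: 6@96
ASKS (lowest first):
  (empty)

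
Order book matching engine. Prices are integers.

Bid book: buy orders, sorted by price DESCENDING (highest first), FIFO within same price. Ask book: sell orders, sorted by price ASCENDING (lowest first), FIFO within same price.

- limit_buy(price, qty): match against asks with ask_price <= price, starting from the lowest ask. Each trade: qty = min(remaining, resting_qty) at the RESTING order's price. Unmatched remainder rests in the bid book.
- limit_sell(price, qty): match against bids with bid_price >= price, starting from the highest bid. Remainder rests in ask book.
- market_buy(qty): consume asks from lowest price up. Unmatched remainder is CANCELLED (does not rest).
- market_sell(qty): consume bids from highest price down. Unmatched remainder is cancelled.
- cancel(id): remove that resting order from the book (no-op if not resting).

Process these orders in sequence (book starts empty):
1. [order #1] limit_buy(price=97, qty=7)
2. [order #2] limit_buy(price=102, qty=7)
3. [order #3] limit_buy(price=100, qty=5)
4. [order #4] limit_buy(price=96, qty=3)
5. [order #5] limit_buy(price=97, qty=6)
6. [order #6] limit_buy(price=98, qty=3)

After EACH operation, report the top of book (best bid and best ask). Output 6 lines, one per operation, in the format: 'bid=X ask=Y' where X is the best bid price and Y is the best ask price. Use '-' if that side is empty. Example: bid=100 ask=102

Answer: bid=97 ask=-
bid=102 ask=-
bid=102 ask=-
bid=102 ask=-
bid=102 ask=-
bid=102 ask=-

Derivation:
After op 1 [order #1] limit_buy(price=97, qty=7): fills=none; bids=[#1:7@97] asks=[-]
After op 2 [order #2] limit_buy(price=102, qty=7): fills=none; bids=[#2:7@102 #1:7@97] asks=[-]
After op 3 [order #3] limit_buy(price=100, qty=5): fills=none; bids=[#2:7@102 #3:5@100 #1:7@97] asks=[-]
After op 4 [order #4] limit_buy(price=96, qty=3): fills=none; bids=[#2:7@102 #3:5@100 #1:7@97 #4:3@96] asks=[-]
After op 5 [order #5] limit_buy(price=97, qty=6): fills=none; bids=[#2:7@102 #3:5@100 #1:7@97 #5:6@97 #4:3@96] asks=[-]
After op 6 [order #6] limit_buy(price=98, qty=3): fills=none; bids=[#2:7@102 #3:5@100 #6:3@98 #1:7@97 #5:6@97 #4:3@96] asks=[-]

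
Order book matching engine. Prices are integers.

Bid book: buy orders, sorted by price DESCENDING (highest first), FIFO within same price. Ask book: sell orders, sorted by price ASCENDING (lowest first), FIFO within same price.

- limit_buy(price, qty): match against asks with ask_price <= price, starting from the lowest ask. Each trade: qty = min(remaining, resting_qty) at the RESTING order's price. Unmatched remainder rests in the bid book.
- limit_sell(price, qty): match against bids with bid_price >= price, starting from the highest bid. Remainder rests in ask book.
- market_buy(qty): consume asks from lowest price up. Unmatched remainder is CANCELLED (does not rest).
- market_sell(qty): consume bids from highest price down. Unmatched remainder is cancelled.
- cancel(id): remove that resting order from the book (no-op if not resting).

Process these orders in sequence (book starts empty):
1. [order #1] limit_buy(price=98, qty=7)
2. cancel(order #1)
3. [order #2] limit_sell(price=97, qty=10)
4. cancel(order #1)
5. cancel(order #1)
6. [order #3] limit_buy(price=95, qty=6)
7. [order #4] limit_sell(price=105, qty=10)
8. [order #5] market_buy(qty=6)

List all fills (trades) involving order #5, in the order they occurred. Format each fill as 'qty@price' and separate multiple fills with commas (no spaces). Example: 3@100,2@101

Answer: 6@97

Derivation:
After op 1 [order #1] limit_buy(price=98, qty=7): fills=none; bids=[#1:7@98] asks=[-]
After op 2 cancel(order #1): fills=none; bids=[-] asks=[-]
After op 3 [order #2] limit_sell(price=97, qty=10): fills=none; bids=[-] asks=[#2:10@97]
After op 4 cancel(order #1): fills=none; bids=[-] asks=[#2:10@97]
After op 5 cancel(order #1): fills=none; bids=[-] asks=[#2:10@97]
After op 6 [order #3] limit_buy(price=95, qty=6): fills=none; bids=[#3:6@95] asks=[#2:10@97]
After op 7 [order #4] limit_sell(price=105, qty=10): fills=none; bids=[#3:6@95] asks=[#2:10@97 #4:10@105]
After op 8 [order #5] market_buy(qty=6): fills=#5x#2:6@97; bids=[#3:6@95] asks=[#2:4@97 #4:10@105]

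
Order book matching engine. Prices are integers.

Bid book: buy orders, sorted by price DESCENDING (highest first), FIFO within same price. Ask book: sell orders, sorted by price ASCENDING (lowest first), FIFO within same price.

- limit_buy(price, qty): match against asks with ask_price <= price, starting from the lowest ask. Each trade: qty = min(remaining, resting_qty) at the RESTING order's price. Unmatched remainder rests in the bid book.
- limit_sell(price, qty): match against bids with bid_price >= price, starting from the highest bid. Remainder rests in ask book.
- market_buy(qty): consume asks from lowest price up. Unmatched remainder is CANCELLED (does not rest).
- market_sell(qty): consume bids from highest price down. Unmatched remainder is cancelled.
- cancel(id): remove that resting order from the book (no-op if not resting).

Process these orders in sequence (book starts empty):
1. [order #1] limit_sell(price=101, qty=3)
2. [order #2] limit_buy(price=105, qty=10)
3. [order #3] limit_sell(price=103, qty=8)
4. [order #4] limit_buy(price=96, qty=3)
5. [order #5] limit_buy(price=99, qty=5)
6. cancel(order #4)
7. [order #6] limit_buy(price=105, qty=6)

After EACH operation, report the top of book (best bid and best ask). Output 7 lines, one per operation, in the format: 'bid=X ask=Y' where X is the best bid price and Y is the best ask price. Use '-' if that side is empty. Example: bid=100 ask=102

After op 1 [order #1] limit_sell(price=101, qty=3): fills=none; bids=[-] asks=[#1:3@101]
After op 2 [order #2] limit_buy(price=105, qty=10): fills=#2x#1:3@101; bids=[#2:7@105] asks=[-]
After op 3 [order #3] limit_sell(price=103, qty=8): fills=#2x#3:7@105; bids=[-] asks=[#3:1@103]
After op 4 [order #4] limit_buy(price=96, qty=3): fills=none; bids=[#4:3@96] asks=[#3:1@103]
After op 5 [order #5] limit_buy(price=99, qty=5): fills=none; bids=[#5:5@99 #4:3@96] asks=[#3:1@103]
After op 6 cancel(order #4): fills=none; bids=[#5:5@99] asks=[#3:1@103]
After op 7 [order #6] limit_buy(price=105, qty=6): fills=#6x#3:1@103; bids=[#6:5@105 #5:5@99] asks=[-]

Answer: bid=- ask=101
bid=105 ask=-
bid=- ask=103
bid=96 ask=103
bid=99 ask=103
bid=99 ask=103
bid=105 ask=-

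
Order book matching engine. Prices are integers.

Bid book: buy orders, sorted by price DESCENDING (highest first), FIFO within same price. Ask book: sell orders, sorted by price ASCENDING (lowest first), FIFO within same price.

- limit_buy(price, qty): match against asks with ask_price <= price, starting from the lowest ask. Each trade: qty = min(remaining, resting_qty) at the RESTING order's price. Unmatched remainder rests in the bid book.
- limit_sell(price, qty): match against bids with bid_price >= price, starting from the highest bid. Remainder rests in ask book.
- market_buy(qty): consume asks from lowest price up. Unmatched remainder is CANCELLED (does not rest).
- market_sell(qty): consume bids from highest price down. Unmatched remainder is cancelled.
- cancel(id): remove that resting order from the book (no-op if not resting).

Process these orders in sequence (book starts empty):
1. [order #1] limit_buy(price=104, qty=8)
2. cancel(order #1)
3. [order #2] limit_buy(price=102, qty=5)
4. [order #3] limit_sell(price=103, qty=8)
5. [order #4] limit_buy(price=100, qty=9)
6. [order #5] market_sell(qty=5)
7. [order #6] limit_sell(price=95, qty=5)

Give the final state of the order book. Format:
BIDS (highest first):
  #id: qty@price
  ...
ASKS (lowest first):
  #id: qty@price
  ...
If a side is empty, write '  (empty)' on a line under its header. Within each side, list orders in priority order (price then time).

Answer: BIDS (highest first):
  #4: 4@100
ASKS (lowest first):
  #3: 8@103

Derivation:
After op 1 [order #1] limit_buy(price=104, qty=8): fills=none; bids=[#1:8@104] asks=[-]
After op 2 cancel(order #1): fills=none; bids=[-] asks=[-]
After op 3 [order #2] limit_buy(price=102, qty=5): fills=none; bids=[#2:5@102] asks=[-]
After op 4 [order #3] limit_sell(price=103, qty=8): fills=none; bids=[#2:5@102] asks=[#3:8@103]
After op 5 [order #4] limit_buy(price=100, qty=9): fills=none; bids=[#2:5@102 #4:9@100] asks=[#3:8@103]
After op 6 [order #5] market_sell(qty=5): fills=#2x#5:5@102; bids=[#4:9@100] asks=[#3:8@103]
After op 7 [order #6] limit_sell(price=95, qty=5): fills=#4x#6:5@100; bids=[#4:4@100] asks=[#3:8@103]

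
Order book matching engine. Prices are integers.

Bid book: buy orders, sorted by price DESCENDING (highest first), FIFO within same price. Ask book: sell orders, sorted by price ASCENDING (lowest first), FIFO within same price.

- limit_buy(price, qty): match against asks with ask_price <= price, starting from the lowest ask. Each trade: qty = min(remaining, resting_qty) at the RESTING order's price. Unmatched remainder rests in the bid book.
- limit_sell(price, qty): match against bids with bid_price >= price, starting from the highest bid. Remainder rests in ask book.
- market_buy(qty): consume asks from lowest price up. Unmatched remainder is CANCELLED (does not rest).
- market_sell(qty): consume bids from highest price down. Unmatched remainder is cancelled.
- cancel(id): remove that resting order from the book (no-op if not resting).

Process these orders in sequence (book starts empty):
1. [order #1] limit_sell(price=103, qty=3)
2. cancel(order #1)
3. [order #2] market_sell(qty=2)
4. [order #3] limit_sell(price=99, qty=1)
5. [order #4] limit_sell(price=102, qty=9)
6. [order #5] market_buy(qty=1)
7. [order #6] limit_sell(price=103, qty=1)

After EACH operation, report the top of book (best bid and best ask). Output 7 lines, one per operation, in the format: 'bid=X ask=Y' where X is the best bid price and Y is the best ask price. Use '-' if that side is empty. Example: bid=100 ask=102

Answer: bid=- ask=103
bid=- ask=-
bid=- ask=-
bid=- ask=99
bid=- ask=99
bid=- ask=102
bid=- ask=102

Derivation:
After op 1 [order #1] limit_sell(price=103, qty=3): fills=none; bids=[-] asks=[#1:3@103]
After op 2 cancel(order #1): fills=none; bids=[-] asks=[-]
After op 3 [order #2] market_sell(qty=2): fills=none; bids=[-] asks=[-]
After op 4 [order #3] limit_sell(price=99, qty=1): fills=none; bids=[-] asks=[#3:1@99]
After op 5 [order #4] limit_sell(price=102, qty=9): fills=none; bids=[-] asks=[#3:1@99 #4:9@102]
After op 6 [order #5] market_buy(qty=1): fills=#5x#3:1@99; bids=[-] asks=[#4:9@102]
After op 7 [order #6] limit_sell(price=103, qty=1): fills=none; bids=[-] asks=[#4:9@102 #6:1@103]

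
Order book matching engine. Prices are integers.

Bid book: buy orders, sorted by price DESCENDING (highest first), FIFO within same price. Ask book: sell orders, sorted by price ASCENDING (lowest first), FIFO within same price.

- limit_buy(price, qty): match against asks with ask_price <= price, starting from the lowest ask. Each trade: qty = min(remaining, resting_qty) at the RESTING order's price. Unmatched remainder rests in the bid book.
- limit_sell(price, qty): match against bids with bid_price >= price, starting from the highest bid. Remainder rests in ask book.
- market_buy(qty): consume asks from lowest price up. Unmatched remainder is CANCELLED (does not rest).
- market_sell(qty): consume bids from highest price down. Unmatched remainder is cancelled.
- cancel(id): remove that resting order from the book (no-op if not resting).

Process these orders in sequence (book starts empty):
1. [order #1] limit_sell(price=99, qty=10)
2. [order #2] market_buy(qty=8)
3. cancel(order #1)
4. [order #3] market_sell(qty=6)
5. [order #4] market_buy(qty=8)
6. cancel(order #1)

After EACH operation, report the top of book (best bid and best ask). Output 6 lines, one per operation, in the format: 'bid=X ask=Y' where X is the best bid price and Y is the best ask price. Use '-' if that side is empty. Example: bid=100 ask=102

After op 1 [order #1] limit_sell(price=99, qty=10): fills=none; bids=[-] asks=[#1:10@99]
After op 2 [order #2] market_buy(qty=8): fills=#2x#1:8@99; bids=[-] asks=[#1:2@99]
After op 3 cancel(order #1): fills=none; bids=[-] asks=[-]
After op 4 [order #3] market_sell(qty=6): fills=none; bids=[-] asks=[-]
After op 5 [order #4] market_buy(qty=8): fills=none; bids=[-] asks=[-]
After op 6 cancel(order #1): fills=none; bids=[-] asks=[-]

Answer: bid=- ask=99
bid=- ask=99
bid=- ask=-
bid=- ask=-
bid=- ask=-
bid=- ask=-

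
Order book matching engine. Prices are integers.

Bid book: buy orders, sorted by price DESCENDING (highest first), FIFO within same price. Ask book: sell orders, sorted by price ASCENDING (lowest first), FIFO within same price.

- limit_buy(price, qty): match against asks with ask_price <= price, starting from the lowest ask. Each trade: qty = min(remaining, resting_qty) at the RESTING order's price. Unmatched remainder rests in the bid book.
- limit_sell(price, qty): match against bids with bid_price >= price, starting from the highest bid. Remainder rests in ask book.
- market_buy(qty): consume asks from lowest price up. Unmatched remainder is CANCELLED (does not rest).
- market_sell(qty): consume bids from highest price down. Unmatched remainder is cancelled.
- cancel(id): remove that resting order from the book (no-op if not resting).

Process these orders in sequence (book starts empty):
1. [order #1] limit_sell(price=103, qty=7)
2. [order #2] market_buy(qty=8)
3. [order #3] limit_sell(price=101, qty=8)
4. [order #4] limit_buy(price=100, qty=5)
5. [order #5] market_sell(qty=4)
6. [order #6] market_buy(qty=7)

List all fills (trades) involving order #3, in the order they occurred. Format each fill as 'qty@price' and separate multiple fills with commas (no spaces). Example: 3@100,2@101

Answer: 7@101

Derivation:
After op 1 [order #1] limit_sell(price=103, qty=7): fills=none; bids=[-] asks=[#1:7@103]
After op 2 [order #2] market_buy(qty=8): fills=#2x#1:7@103; bids=[-] asks=[-]
After op 3 [order #3] limit_sell(price=101, qty=8): fills=none; bids=[-] asks=[#3:8@101]
After op 4 [order #4] limit_buy(price=100, qty=5): fills=none; bids=[#4:5@100] asks=[#3:8@101]
After op 5 [order #5] market_sell(qty=4): fills=#4x#5:4@100; bids=[#4:1@100] asks=[#3:8@101]
After op 6 [order #6] market_buy(qty=7): fills=#6x#3:7@101; bids=[#4:1@100] asks=[#3:1@101]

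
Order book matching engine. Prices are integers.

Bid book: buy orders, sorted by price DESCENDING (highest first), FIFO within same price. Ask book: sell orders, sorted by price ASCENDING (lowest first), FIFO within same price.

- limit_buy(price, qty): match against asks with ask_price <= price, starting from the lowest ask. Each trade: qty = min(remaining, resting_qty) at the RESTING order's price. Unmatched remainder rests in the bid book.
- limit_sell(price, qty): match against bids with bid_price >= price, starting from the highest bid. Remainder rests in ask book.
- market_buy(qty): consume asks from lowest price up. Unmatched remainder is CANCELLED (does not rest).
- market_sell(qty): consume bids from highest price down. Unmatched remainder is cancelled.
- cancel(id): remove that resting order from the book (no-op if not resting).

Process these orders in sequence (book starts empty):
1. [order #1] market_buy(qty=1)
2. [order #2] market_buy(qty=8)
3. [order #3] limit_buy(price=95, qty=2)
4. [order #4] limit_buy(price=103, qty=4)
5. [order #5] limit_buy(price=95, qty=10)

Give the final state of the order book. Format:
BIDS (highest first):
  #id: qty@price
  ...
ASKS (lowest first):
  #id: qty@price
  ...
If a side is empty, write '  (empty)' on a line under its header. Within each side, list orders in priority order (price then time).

After op 1 [order #1] market_buy(qty=1): fills=none; bids=[-] asks=[-]
After op 2 [order #2] market_buy(qty=8): fills=none; bids=[-] asks=[-]
After op 3 [order #3] limit_buy(price=95, qty=2): fills=none; bids=[#3:2@95] asks=[-]
After op 4 [order #4] limit_buy(price=103, qty=4): fills=none; bids=[#4:4@103 #3:2@95] asks=[-]
After op 5 [order #5] limit_buy(price=95, qty=10): fills=none; bids=[#4:4@103 #3:2@95 #5:10@95] asks=[-]

Answer: BIDS (highest first):
  #4: 4@103
  #3: 2@95
  #5: 10@95
ASKS (lowest first):
  (empty)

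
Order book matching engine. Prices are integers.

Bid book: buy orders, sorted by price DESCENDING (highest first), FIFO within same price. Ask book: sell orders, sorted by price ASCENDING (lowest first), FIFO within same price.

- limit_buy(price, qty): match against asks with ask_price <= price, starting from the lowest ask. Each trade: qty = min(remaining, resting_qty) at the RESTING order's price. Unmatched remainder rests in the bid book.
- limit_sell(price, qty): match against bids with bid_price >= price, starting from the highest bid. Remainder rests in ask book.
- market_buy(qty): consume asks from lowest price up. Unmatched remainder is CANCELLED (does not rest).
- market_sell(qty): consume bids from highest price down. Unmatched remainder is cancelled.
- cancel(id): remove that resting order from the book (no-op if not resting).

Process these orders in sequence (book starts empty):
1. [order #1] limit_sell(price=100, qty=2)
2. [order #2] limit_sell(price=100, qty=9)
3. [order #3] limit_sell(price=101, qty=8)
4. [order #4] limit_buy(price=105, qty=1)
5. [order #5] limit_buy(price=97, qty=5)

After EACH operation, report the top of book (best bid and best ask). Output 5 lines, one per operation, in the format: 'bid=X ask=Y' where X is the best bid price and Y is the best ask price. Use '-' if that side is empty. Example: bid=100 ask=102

After op 1 [order #1] limit_sell(price=100, qty=2): fills=none; bids=[-] asks=[#1:2@100]
After op 2 [order #2] limit_sell(price=100, qty=9): fills=none; bids=[-] asks=[#1:2@100 #2:9@100]
After op 3 [order #3] limit_sell(price=101, qty=8): fills=none; bids=[-] asks=[#1:2@100 #2:9@100 #3:8@101]
After op 4 [order #4] limit_buy(price=105, qty=1): fills=#4x#1:1@100; bids=[-] asks=[#1:1@100 #2:9@100 #3:8@101]
After op 5 [order #5] limit_buy(price=97, qty=5): fills=none; bids=[#5:5@97] asks=[#1:1@100 #2:9@100 #3:8@101]

Answer: bid=- ask=100
bid=- ask=100
bid=- ask=100
bid=- ask=100
bid=97 ask=100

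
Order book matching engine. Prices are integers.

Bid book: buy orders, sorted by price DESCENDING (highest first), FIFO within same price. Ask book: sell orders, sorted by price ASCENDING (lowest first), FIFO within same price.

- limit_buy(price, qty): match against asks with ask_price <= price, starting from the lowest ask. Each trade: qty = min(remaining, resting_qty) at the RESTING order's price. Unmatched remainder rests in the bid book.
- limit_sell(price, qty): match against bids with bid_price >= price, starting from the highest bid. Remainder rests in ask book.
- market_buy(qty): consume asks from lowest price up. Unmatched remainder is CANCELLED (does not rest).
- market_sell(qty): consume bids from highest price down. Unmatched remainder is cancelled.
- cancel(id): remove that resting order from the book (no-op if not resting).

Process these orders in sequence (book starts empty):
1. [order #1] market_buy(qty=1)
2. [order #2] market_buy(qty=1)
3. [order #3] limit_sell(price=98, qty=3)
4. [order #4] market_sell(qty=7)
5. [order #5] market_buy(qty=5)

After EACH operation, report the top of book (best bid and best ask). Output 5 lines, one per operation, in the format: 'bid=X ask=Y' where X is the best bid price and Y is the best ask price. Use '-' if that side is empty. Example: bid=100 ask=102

After op 1 [order #1] market_buy(qty=1): fills=none; bids=[-] asks=[-]
After op 2 [order #2] market_buy(qty=1): fills=none; bids=[-] asks=[-]
After op 3 [order #3] limit_sell(price=98, qty=3): fills=none; bids=[-] asks=[#3:3@98]
After op 4 [order #4] market_sell(qty=7): fills=none; bids=[-] asks=[#3:3@98]
After op 5 [order #5] market_buy(qty=5): fills=#5x#3:3@98; bids=[-] asks=[-]

Answer: bid=- ask=-
bid=- ask=-
bid=- ask=98
bid=- ask=98
bid=- ask=-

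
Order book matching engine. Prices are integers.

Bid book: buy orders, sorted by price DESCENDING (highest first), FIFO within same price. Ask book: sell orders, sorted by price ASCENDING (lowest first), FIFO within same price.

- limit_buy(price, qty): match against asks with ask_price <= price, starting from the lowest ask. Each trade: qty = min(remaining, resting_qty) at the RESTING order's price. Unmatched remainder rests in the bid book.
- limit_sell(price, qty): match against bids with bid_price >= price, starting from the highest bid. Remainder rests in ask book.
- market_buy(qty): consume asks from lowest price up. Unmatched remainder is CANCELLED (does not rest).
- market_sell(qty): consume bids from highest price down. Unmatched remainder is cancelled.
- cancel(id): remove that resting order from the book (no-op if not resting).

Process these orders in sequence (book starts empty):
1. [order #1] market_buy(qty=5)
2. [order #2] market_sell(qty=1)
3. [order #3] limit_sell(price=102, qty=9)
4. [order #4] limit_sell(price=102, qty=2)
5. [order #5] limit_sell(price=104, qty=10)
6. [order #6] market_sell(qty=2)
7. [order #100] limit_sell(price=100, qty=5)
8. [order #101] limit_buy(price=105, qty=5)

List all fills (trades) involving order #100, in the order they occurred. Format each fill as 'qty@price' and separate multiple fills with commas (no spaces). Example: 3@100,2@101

Answer: 5@100

Derivation:
After op 1 [order #1] market_buy(qty=5): fills=none; bids=[-] asks=[-]
After op 2 [order #2] market_sell(qty=1): fills=none; bids=[-] asks=[-]
After op 3 [order #3] limit_sell(price=102, qty=9): fills=none; bids=[-] asks=[#3:9@102]
After op 4 [order #4] limit_sell(price=102, qty=2): fills=none; bids=[-] asks=[#3:9@102 #4:2@102]
After op 5 [order #5] limit_sell(price=104, qty=10): fills=none; bids=[-] asks=[#3:9@102 #4:2@102 #5:10@104]
After op 6 [order #6] market_sell(qty=2): fills=none; bids=[-] asks=[#3:9@102 #4:2@102 #5:10@104]
After op 7 [order #100] limit_sell(price=100, qty=5): fills=none; bids=[-] asks=[#100:5@100 #3:9@102 #4:2@102 #5:10@104]
After op 8 [order #101] limit_buy(price=105, qty=5): fills=#101x#100:5@100; bids=[-] asks=[#3:9@102 #4:2@102 #5:10@104]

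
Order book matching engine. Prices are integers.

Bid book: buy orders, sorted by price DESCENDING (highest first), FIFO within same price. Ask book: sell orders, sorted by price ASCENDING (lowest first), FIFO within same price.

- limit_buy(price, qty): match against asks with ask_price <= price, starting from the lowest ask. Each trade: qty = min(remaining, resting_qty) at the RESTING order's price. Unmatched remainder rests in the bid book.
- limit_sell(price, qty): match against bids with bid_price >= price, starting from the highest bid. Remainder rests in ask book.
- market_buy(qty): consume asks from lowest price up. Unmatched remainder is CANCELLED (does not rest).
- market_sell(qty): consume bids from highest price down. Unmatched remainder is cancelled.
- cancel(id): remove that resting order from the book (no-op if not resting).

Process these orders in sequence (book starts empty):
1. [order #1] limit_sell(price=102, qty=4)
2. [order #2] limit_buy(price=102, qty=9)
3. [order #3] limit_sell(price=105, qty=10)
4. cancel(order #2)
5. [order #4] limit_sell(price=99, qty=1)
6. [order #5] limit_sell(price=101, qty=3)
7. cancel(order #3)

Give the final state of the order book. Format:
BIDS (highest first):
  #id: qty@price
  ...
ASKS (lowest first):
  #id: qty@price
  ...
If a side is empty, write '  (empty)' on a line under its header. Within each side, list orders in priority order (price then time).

After op 1 [order #1] limit_sell(price=102, qty=4): fills=none; bids=[-] asks=[#1:4@102]
After op 2 [order #2] limit_buy(price=102, qty=9): fills=#2x#1:4@102; bids=[#2:5@102] asks=[-]
After op 3 [order #3] limit_sell(price=105, qty=10): fills=none; bids=[#2:5@102] asks=[#3:10@105]
After op 4 cancel(order #2): fills=none; bids=[-] asks=[#3:10@105]
After op 5 [order #4] limit_sell(price=99, qty=1): fills=none; bids=[-] asks=[#4:1@99 #3:10@105]
After op 6 [order #5] limit_sell(price=101, qty=3): fills=none; bids=[-] asks=[#4:1@99 #5:3@101 #3:10@105]
After op 7 cancel(order #3): fills=none; bids=[-] asks=[#4:1@99 #5:3@101]

Answer: BIDS (highest first):
  (empty)
ASKS (lowest first):
  #4: 1@99
  #5: 3@101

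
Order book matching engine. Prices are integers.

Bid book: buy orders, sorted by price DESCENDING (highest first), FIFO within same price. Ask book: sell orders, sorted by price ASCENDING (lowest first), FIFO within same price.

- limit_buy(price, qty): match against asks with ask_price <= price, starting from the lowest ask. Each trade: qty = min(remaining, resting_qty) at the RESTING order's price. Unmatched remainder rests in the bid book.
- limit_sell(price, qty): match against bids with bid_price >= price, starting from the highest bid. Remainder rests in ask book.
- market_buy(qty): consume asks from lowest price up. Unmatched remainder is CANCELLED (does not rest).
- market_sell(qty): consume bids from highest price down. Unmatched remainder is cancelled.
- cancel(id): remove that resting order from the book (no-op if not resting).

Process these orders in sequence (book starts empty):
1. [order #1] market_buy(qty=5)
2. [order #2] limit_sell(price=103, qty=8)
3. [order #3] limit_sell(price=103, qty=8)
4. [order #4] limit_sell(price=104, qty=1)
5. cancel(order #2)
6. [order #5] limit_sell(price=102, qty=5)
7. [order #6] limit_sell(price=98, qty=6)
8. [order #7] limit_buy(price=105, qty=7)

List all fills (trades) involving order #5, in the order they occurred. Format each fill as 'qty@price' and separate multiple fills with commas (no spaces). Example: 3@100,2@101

After op 1 [order #1] market_buy(qty=5): fills=none; bids=[-] asks=[-]
After op 2 [order #2] limit_sell(price=103, qty=8): fills=none; bids=[-] asks=[#2:8@103]
After op 3 [order #3] limit_sell(price=103, qty=8): fills=none; bids=[-] asks=[#2:8@103 #3:8@103]
After op 4 [order #4] limit_sell(price=104, qty=1): fills=none; bids=[-] asks=[#2:8@103 #3:8@103 #4:1@104]
After op 5 cancel(order #2): fills=none; bids=[-] asks=[#3:8@103 #4:1@104]
After op 6 [order #5] limit_sell(price=102, qty=5): fills=none; bids=[-] asks=[#5:5@102 #3:8@103 #4:1@104]
After op 7 [order #6] limit_sell(price=98, qty=6): fills=none; bids=[-] asks=[#6:6@98 #5:5@102 #3:8@103 #4:1@104]
After op 8 [order #7] limit_buy(price=105, qty=7): fills=#7x#6:6@98 #7x#5:1@102; bids=[-] asks=[#5:4@102 #3:8@103 #4:1@104]

Answer: 1@102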